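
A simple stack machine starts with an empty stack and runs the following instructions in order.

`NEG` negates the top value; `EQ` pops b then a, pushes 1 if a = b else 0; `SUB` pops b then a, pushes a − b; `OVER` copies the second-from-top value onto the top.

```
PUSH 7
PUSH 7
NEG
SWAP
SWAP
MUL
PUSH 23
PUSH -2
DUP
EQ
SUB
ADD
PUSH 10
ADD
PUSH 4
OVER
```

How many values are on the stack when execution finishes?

3

PUSH 7  -> 7
PUSH 7  -> 7 7
NEG     -> 7 -7
SWAP    -> -7 7
SWAP    -> 7 -7
MUL     -> -49
PUSH 23 -> -49 23
PUSH -2 -> -49 23 -2
DUP     -> -49 23 -2 -2
EQ      -> -49 23 1
SUB     -> -49 22
ADD     -> -27
PUSH 10 -> -27 10
ADD     -> -17
PUSH 4  -> -17 4
OVER    -> -17 4 -17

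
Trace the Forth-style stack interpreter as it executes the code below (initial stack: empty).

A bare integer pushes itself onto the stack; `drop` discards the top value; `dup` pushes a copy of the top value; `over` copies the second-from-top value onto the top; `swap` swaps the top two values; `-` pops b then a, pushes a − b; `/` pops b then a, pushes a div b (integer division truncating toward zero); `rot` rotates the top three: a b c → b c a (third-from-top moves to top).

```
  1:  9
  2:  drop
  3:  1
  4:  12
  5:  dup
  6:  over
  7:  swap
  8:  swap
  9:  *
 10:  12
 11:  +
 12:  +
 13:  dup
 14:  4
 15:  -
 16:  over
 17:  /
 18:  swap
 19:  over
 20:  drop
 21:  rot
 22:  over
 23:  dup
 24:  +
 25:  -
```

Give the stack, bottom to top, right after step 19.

9    → 9
drop → (empty)
1    → 1
12   → 1 12
dup  → 1 12 12
over → 1 12 12 12
swap → 1 12 12 12
swap → 1 12 12 12
*    → 1 12 144
12   → 1 12 144 12
+    → 1 12 156
+    → 1 168
dup  → 1 168 168
4    → 1 168 168 4
-    → 1 168 164
over → 1 168 164 168
/    → 1 168 0
swap → 1 0 168
over → 1 0 168 0

[1, 0, 168, 0]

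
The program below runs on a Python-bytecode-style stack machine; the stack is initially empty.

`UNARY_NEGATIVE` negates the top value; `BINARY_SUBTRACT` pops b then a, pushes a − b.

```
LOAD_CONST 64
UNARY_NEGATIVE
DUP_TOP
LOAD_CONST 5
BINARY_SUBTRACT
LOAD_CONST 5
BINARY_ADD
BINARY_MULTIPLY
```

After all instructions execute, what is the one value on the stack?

4096

LOAD_CONST 64   -> 64
UNARY_NEGATIVE  -> -64
DUP_TOP         -> -64 -64
LOAD_CONST 5    -> -64 -64 5
BINARY_SUBTRACT -> -64 -69
LOAD_CONST 5    -> -64 -69 5
BINARY_ADD      -> -64 -64
BINARY_MULTIPLY -> 4096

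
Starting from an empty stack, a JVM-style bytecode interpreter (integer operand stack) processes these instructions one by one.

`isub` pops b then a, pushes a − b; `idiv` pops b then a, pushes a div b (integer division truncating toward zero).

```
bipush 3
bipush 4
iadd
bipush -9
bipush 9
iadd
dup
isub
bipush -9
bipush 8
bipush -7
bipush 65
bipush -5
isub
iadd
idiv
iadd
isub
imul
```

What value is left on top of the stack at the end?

63

bipush 3   3
bipush 4   3 4
iadd       7
bipush -9  7 -9
bipush 9   7 -9 9
iadd       7 0
dup        7 0 0
isub       7 0
bipush -9  7 0 -9
bipush 8   7 0 -9 8
bipush -7  7 0 -9 8 -7
bipush 65  7 0 -9 8 -7 65
bipush -5  7 0 -9 8 -7 65 -5
isub       7 0 -9 8 -7 70
iadd       7 0 -9 8 63
idiv       7 0 -9 0
iadd       7 0 -9
isub       7 9
imul       63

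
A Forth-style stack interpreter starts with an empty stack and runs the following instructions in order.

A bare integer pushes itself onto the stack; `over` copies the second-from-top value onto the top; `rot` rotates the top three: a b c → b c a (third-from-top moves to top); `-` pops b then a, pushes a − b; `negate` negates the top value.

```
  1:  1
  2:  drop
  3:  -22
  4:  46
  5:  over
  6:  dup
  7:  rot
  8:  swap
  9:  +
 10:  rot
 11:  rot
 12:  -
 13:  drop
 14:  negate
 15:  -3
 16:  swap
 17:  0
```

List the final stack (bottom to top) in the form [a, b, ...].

1      : [1]
drop   : []
-22    : [-22]
46     : [-22, 46]
over   : [-22, 46, -22]
dup    : [-22, 46, -22, -22]
rot    : [-22, -22, -22, 46]
swap   : [-22, -22, 46, -22]
+      : [-22, -22, 24]
rot    : [-22, 24, -22]
rot    : [24, -22, -22]
-      : [24, 0]
drop   : [24]
negate : [-24]
-3     : [-24, -3]
swap   : [-3, -24]
0      : [-3, -24, 0]

[-3, -24, 0]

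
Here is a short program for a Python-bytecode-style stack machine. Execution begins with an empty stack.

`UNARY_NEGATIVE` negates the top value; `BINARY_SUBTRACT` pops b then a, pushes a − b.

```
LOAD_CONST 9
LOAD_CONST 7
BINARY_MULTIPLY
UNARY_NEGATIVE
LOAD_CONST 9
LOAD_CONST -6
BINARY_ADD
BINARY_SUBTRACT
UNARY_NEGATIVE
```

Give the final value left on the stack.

LOAD_CONST 9    : [9]
LOAD_CONST 7    : [9, 7]
BINARY_MULTIPLY : [63]
UNARY_NEGATIVE  : [-63]
LOAD_CONST 9    : [-63, 9]
LOAD_CONST -6   : [-63, 9, -6]
BINARY_ADD      : [-63, 3]
BINARY_SUBTRACT : [-66]
UNARY_NEGATIVE  : [66]

66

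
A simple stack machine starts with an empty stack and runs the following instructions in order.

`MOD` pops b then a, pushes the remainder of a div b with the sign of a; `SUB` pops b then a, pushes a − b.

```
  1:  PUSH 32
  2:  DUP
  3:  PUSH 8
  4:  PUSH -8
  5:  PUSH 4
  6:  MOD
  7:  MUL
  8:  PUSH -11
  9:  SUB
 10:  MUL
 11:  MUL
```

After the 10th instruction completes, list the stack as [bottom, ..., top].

[32, 352]

PUSH 32  -> 32
DUP      -> 32 32
PUSH 8   -> 32 32 8
PUSH -8  -> 32 32 8 -8
PUSH 4   -> 32 32 8 -8 4
MOD      -> 32 32 8 0
MUL      -> 32 32 0
PUSH -11 -> 32 32 0 -11
SUB      -> 32 32 11
MUL      -> 32 352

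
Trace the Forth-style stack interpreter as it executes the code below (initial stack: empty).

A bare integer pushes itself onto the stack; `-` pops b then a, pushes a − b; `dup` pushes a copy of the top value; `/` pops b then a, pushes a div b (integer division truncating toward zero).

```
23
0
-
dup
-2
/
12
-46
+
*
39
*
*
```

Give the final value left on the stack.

23  → [23]
0   → [23, 0]
-   → [23]
dup → [23, 23]
-2  → [23, 23, -2]
/   → [23, -11]
12  → [23, -11, 12]
-46 → [23, -11, 12, -46]
+   → [23, -11, -34]
*   → [23, 374]
39  → [23, 374, 39]
*   → [23, 14586]
*   → [335478]

335478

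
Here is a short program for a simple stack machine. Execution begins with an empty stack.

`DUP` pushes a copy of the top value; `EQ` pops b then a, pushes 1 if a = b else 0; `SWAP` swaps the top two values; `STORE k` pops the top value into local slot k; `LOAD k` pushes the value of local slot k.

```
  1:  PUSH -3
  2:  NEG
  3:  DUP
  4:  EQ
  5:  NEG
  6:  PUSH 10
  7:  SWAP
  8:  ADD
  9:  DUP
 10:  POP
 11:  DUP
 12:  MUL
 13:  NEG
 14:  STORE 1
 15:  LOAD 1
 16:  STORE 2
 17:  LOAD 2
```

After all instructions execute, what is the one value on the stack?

PUSH -3  [-3]
NEG      [3]
DUP      [3, 3]
EQ       [1]
NEG      [-1]
PUSH 10  [-1, 10]
SWAP     [10, -1]
ADD      [9]
DUP      [9, 9]
POP      [9]
DUP      [9, 9]
MUL      [81]
NEG      [-81]
STORE 1  []
LOAD 1   [-81]
STORE 2  []
LOAD 2   [-81]

-81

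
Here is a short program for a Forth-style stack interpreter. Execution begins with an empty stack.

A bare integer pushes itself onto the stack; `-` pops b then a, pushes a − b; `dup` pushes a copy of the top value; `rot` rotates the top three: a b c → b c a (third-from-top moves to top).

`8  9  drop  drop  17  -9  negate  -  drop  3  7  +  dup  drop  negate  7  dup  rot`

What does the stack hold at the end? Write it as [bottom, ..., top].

8       8
9       8 9
drop    8
drop    (empty)
17      17
-9      17 -9
negate  17 9
-       8
drop    (empty)
3       3
7       3 7
+       10
dup     10 10
drop    10
negate  -10
7       -10 7
dup     -10 7 7
rot     7 7 -10

[7, 7, -10]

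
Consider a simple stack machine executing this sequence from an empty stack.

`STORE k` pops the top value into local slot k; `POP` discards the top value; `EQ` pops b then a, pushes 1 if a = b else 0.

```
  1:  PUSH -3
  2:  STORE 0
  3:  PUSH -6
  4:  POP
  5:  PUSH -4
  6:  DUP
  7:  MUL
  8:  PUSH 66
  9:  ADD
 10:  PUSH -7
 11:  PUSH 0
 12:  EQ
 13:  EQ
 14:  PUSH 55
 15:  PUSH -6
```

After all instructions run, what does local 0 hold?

PUSH -3  -3
STORE 0  (empty)
PUSH -6  -6
POP      (empty)
PUSH -4  -4
DUP      -4 -4
MUL      16
PUSH 66  16 66
ADD      82
PUSH -7  82 -7
PUSH 0   82 -7 0
EQ       82 0
EQ       0
PUSH 55  0 55
PUSH -6  0 55 -6

-3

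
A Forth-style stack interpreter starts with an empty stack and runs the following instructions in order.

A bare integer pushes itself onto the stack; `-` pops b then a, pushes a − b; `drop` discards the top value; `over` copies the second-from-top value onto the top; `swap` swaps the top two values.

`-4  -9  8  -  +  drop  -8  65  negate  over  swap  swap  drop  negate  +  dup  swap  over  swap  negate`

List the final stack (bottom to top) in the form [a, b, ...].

[57, 57, -57]

-4     → [-4]
-9     → [-4, -9]
8      → [-4, -9, 8]
-      → [-4, -17]
+      → [-21]
drop   → []
-8     → [-8]
65     → [-8, 65]
negate → [-8, -65]
over   → [-8, -65, -8]
swap   → [-8, -8, -65]
swap   → [-8, -65, -8]
drop   → [-8, -65]
negate → [-8, 65]
+      → [57]
dup    → [57, 57]
swap   → [57, 57]
over   → [57, 57, 57]
swap   → [57, 57, 57]
negate → [57, 57, -57]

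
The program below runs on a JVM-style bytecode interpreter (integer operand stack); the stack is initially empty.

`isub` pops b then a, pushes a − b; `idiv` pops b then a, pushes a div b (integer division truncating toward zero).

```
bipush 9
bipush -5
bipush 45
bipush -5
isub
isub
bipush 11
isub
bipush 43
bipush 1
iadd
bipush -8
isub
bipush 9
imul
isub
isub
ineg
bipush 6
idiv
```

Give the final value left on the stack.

bipush 9  → 9
bipush -5 → 9 -5
bipush 45 → 9 -5 45
bipush -5 → 9 -5 45 -5
isub      → 9 -5 50
isub      → 9 -55
bipush 11 → 9 -55 11
isub      → 9 -66
bipush 43 → 9 -66 43
bipush 1  → 9 -66 43 1
iadd      → 9 -66 44
bipush -8 → 9 -66 44 -8
isub      → 9 -66 52
bipush 9  → 9 -66 52 9
imul      → 9 -66 468
isub      → 9 -534
isub      → 543
ineg      → -543
bipush 6  → -543 6
idiv      → -90

-90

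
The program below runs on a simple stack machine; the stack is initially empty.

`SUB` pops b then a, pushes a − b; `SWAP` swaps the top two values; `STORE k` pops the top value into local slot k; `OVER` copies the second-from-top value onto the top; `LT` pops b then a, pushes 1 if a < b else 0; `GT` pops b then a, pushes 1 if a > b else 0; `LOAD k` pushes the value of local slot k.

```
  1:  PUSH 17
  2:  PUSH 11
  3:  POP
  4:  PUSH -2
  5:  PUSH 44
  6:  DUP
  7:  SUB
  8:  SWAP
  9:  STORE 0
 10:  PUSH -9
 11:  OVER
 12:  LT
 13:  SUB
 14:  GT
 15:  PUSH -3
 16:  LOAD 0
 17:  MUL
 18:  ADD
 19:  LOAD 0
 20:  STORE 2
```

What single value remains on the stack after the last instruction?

7

PUSH 17  17
PUSH 11  17 11
POP      17
PUSH -2  17 -2
PUSH 44  17 -2 44
DUP      17 -2 44 44
SUB      17 -2 0
SWAP     17 0 -2
STORE 0  17 0
PUSH -9  17 0 -9
OVER     17 0 -9 0
LT       17 0 1
SUB      17 -1
GT       1
PUSH -3  1 -3
LOAD 0   1 -3 -2
MUL      1 6
ADD      7
LOAD 0   7 -2
STORE 2  7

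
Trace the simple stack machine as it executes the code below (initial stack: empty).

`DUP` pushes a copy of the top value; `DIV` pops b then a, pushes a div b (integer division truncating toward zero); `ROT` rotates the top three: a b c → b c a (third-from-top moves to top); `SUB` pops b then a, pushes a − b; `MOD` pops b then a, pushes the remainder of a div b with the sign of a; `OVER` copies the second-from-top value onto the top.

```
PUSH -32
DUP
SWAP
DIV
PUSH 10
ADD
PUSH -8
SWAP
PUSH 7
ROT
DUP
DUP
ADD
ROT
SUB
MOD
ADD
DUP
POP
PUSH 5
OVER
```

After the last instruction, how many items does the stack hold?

3

PUSH -32  -32
DUP       -32 -32
SWAP      -32 -32
DIV       1
PUSH 10   1 10
ADD       11
PUSH -8   11 -8
SWAP      -8 11
PUSH 7    -8 11 7
ROT       11 7 -8
DUP       11 7 -8 -8
DUP       11 7 -8 -8 -8
ADD       11 7 -8 -16
ROT       11 -8 -16 7
SUB       11 -8 -23
MOD       11 -8
ADD       3
DUP       3 3
POP       3
PUSH 5    3 5
OVER      3 5 3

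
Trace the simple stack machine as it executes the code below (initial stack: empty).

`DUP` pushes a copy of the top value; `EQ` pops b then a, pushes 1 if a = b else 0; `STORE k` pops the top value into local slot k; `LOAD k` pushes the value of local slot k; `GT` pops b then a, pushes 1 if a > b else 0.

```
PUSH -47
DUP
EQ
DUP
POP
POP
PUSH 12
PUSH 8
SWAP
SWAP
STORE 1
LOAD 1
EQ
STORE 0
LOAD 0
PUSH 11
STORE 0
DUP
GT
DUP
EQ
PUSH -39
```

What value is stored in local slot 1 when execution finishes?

PUSH -47  -47
DUP       -47 -47
EQ        1
DUP       1 1
POP       1
POP       (empty)
PUSH 12   12
PUSH 8    12 8
SWAP      8 12
SWAP      12 8
STORE 1   12
LOAD 1    12 8
EQ        0
STORE 0   (empty)
LOAD 0    0
PUSH 11   0 11
STORE 0   0
DUP       0 0
GT        0
DUP       0 0
EQ        1
PUSH -39  1 -39

8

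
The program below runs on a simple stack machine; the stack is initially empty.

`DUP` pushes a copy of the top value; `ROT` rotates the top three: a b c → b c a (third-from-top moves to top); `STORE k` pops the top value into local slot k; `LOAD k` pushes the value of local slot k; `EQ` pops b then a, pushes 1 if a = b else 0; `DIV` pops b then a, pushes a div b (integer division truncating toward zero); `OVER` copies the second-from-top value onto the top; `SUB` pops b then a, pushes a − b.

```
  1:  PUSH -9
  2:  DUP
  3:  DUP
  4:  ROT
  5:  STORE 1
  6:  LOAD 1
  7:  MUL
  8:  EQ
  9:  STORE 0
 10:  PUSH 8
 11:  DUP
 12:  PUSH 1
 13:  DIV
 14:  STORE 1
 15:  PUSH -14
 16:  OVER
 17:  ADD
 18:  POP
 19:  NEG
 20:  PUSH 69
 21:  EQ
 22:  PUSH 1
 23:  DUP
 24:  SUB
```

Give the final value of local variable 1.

8

PUSH -9  → [-9]
DUP      → [-9, -9]
DUP      → [-9, -9, -9]
ROT      → [-9, -9, -9]
STORE 1  → [-9, -9]
LOAD 1   → [-9, -9, -9]
MUL      → [-9, 81]
EQ       → [0]
STORE 0  → []
PUSH 8   → [8]
DUP      → [8, 8]
PUSH 1   → [8, 8, 1]
DIV      → [8, 8]
STORE 1  → [8]
PUSH -14 → [8, -14]
OVER     → [8, -14, 8]
ADD      → [8, -6]
POP      → [8]
NEG      → [-8]
PUSH 69  → [-8, 69]
EQ       → [0]
PUSH 1   → [0, 1]
DUP      → [0, 1, 1]
SUB      → [0, 0]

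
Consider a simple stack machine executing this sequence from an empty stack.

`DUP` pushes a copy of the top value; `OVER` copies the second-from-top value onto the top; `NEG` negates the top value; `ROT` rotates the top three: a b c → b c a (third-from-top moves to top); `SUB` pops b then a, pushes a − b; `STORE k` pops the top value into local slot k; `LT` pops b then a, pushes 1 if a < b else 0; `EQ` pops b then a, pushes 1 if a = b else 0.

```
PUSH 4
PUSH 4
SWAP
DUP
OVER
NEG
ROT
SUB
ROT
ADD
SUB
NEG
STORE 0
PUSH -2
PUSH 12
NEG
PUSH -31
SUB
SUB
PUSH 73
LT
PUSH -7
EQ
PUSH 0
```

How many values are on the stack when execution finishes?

PUSH 4   : 4
PUSH 4   : 4 4
SWAP     : 4 4
DUP      : 4 4 4
OVER     : 4 4 4 4
NEG      : 4 4 4 -4
ROT      : 4 4 -4 4
SUB      : 4 4 -8
ROT      : 4 -8 4
ADD      : 4 -4
SUB      : 8
NEG      : -8
STORE 0  : (empty)
PUSH -2  : -2
PUSH 12  : -2 12
NEG      : -2 -12
PUSH -31 : -2 -12 -31
SUB      : -2 19
SUB      : -21
PUSH 73  : -21 73
LT       : 1
PUSH -7  : 1 -7
EQ       : 0
PUSH 0   : 0 0

2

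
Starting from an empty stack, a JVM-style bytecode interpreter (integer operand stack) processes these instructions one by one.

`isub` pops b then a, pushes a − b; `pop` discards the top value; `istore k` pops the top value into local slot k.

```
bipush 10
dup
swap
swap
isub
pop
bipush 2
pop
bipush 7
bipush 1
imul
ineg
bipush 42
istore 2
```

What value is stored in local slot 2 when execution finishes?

42

bipush 10 -> 10
dup       -> 10 10
swap      -> 10 10
swap      -> 10 10
isub      -> 0
pop       -> (empty)
bipush 2  -> 2
pop       -> (empty)
bipush 7  -> 7
bipush 1  -> 7 1
imul      -> 7
ineg      -> -7
bipush 42 -> -7 42
istore 2  -> -7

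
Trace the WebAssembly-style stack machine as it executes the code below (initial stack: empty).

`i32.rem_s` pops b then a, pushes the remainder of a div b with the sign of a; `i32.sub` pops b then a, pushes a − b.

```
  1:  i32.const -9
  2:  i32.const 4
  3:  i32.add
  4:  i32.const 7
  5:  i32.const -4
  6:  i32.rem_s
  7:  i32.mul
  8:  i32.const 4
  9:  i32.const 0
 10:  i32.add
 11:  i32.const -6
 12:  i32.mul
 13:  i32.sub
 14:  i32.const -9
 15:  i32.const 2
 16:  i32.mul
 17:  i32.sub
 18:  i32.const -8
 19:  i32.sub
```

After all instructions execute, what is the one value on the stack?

i32.const -9 → [-9]
i32.const 4  → [-9, 4]
i32.add      → [-5]
i32.const 7  → [-5, 7]
i32.const -4 → [-5, 7, -4]
i32.rem_s    → [-5, 3]
i32.mul      → [-15]
i32.const 4  → [-15, 4]
i32.const 0  → [-15, 4, 0]
i32.add      → [-15, 4]
i32.const -6 → [-15, 4, -6]
i32.mul      → [-15, -24]
i32.sub      → [9]
i32.const -9 → [9, -9]
i32.const 2  → [9, -9, 2]
i32.mul      → [9, -18]
i32.sub      → [27]
i32.const -8 → [27, -8]
i32.sub      → [35]

35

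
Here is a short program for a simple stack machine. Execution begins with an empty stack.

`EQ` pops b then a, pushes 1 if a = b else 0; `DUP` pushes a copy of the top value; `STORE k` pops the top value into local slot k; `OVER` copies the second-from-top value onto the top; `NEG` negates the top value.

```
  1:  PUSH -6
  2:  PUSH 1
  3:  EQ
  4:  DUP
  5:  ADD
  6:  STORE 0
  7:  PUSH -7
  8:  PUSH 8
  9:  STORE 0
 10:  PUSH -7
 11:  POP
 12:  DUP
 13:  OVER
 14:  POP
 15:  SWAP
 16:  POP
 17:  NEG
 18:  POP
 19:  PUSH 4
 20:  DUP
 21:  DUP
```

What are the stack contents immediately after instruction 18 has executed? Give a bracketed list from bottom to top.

[]

PUSH -6 -> [-6]
PUSH 1  -> [-6, 1]
EQ      -> [0]
DUP     -> [0, 0]
ADD     -> [0]
STORE 0 -> []
PUSH -7 -> [-7]
PUSH 8  -> [-7, 8]
STORE 0 -> [-7]
PUSH -7 -> [-7, -7]
POP     -> [-7]
DUP     -> [-7, -7]
OVER    -> [-7, -7, -7]
POP     -> [-7, -7]
SWAP    -> [-7, -7]
POP     -> [-7]
NEG     -> [7]
POP     -> []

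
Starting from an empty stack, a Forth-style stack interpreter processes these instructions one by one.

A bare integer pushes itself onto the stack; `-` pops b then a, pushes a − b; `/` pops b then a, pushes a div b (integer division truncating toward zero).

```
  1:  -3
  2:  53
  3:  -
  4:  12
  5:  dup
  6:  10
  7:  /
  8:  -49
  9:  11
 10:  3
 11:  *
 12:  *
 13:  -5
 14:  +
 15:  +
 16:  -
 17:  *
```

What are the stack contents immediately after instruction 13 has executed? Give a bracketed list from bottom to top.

[-56, 12, 1, -1617, -5]

-3  -> [-3]
53  -> [-3, 53]
-   -> [-56]
12  -> [-56, 12]
dup -> [-56, 12, 12]
10  -> [-56, 12, 12, 10]
/   -> [-56, 12, 1]
-49 -> [-56, 12, 1, -49]
11  -> [-56, 12, 1, -49, 11]
3   -> [-56, 12, 1, -49, 11, 3]
*   -> [-56, 12, 1, -49, 33]
*   -> [-56, 12, 1, -1617]
-5  -> [-56, 12, 1, -1617, -5]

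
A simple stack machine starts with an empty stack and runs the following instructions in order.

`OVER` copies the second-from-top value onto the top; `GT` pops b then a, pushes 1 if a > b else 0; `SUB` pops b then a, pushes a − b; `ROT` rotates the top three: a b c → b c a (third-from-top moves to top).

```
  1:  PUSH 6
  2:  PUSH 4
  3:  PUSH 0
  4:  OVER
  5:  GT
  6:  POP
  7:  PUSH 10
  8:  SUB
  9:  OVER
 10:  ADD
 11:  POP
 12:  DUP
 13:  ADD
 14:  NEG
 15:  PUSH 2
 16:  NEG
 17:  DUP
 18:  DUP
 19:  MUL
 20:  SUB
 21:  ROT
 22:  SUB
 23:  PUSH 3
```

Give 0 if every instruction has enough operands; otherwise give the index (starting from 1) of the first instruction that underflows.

21

PUSH 6  -> [6]
PUSH 4  -> [6, 4]
PUSH 0  -> [6, 4, 0]
OVER    -> [6, 4, 0, 4]
GT      -> [6, 4, 0]
POP     -> [6, 4]
PUSH 10 -> [6, 4, 10]
SUB     -> [6, -6]
OVER    -> [6, -6, 6]
ADD     -> [6, 0]
POP     -> [6]
DUP     -> [6, 6]
ADD     -> [12]
NEG     -> [-12]
PUSH 2  -> [-12, 2]
NEG     -> [-12, -2]
DUP     -> [-12, -2, -2]
DUP     -> [-12, -2, -2, -2]
MUL     -> [-12, -2, 4]
SUB     -> [-12, -6]
ROT  — needs 3 operands, stack has 2 → underflow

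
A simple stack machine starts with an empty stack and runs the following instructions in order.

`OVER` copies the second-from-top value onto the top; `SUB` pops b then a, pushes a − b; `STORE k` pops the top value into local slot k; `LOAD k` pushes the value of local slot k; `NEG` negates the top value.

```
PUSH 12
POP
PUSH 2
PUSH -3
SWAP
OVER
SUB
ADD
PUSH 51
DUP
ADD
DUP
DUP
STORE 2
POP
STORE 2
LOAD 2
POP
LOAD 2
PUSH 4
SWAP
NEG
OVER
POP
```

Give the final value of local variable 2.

PUSH 12 : [12]
POP     : []
PUSH 2  : [2]
PUSH -3 : [2, -3]
SWAP    : [-3, 2]
OVER    : [-3, 2, -3]
SUB     : [-3, 5]
ADD     : [2]
PUSH 51 : [2, 51]
DUP     : [2, 51, 51]
ADD     : [2, 102]
DUP     : [2, 102, 102]
DUP     : [2, 102, 102, 102]
STORE 2 : [2, 102, 102]
POP     : [2, 102]
STORE 2 : [2]
LOAD 2  : [2, 102]
POP     : [2]
LOAD 2  : [2, 102]
PUSH 4  : [2, 102, 4]
SWAP    : [2, 4, 102]
NEG     : [2, 4, -102]
OVER    : [2, 4, -102, 4]
POP     : [2, 4, -102]

102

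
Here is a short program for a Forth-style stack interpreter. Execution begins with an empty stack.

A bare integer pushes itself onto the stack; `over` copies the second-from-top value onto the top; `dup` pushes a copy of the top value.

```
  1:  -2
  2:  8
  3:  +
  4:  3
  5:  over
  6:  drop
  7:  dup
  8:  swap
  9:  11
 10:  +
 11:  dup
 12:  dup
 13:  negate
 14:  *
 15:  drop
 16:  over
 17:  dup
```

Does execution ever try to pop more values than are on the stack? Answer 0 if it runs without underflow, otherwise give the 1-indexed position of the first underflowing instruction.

0

-2     → -2
8      → -2 8
+      → 6
3      → 6 3
over   → 6 3 6
drop   → 6 3
dup    → 6 3 3
swap   → 6 3 3
11     → 6 3 3 11
+      → 6 3 14
dup    → 6 3 14 14
dup    → 6 3 14 14 14
negate → 6 3 14 14 -14
*      → 6 3 14 -196
drop   → 6 3 14
over   → 6 3 14 3
dup    → 6 3 14 3 3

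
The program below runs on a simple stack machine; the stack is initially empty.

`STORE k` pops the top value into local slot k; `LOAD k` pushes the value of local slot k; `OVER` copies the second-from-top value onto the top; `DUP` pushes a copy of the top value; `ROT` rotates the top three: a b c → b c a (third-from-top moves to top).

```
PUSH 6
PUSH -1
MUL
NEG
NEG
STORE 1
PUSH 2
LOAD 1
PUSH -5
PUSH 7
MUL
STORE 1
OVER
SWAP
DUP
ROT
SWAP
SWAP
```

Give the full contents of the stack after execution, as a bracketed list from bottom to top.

[2, -6, -6, 2]

PUSH 6  -> [6]
PUSH -1 -> [6, -1]
MUL     -> [-6]
NEG     -> [6]
NEG     -> [-6]
STORE 1 -> []
PUSH 2  -> [2]
LOAD 1  -> [2, -6]
PUSH -5 -> [2, -6, -5]
PUSH 7  -> [2, -6, -5, 7]
MUL     -> [2, -6, -35]
STORE 1 -> [2, -6]
OVER    -> [2, -6, 2]
SWAP    -> [2, 2, -6]
DUP     -> [2, 2, -6, -6]
ROT     -> [2, -6, -6, 2]
SWAP    -> [2, -6, 2, -6]
SWAP    -> [2, -6, -6, 2]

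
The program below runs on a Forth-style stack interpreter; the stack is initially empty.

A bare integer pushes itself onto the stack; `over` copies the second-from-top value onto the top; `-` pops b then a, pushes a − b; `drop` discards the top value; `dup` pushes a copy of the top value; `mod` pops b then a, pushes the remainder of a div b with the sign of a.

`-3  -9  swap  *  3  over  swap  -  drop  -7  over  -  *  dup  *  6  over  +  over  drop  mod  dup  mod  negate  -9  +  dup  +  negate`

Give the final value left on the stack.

-3     → [-3]
-9     → [-3, -9]
swap   → [-9, -3]
*      → [27]
3      → [27, 3]
over   → [27, 3, 27]
swap   → [27, 27, 3]
-      → [27, 24]
drop   → [27]
-7     → [27, -7]
over   → [27, -7, 27]
-      → [27, -34]
*      → [-918]
dup    → [-918, -918]
*      → [842724]
6      → [842724, 6]
over   → [842724, 6, 842724]
+      → [842724, 842730]
over   → [842724, 842730, 842724]
drop   → [842724, 842730]
mod    → [842724]
dup    → [842724, 842724]
mod    → [0]
negate → [0]
-9     → [0, -9]
+      → [-9]
dup    → [-9, -9]
+      → [-18]
negate → [18]

18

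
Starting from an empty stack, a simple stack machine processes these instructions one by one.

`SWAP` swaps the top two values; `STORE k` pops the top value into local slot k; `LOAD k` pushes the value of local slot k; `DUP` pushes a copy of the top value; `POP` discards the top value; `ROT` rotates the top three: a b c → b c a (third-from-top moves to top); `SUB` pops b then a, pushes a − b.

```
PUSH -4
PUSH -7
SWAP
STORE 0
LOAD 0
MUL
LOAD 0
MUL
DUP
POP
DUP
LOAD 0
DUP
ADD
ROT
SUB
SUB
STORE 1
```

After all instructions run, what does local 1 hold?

PUSH -4 → [-4]
PUSH -7 → [-4, -7]
SWAP    → [-7, -4]
STORE 0 → [-7]
LOAD 0  → [-7, -4]
MUL     → [28]
LOAD 0  → [28, -4]
MUL     → [-112]
DUP     → [-112, -112]
POP     → [-112]
DUP     → [-112, -112]
LOAD 0  → [-112, -112, -4]
DUP     → [-112, -112, -4, -4]
ADD     → [-112, -112, -8]
ROT     → [-112, -8, -112]
SUB     → [-112, 104]
SUB     → [-216]
STORE 1 → []

-216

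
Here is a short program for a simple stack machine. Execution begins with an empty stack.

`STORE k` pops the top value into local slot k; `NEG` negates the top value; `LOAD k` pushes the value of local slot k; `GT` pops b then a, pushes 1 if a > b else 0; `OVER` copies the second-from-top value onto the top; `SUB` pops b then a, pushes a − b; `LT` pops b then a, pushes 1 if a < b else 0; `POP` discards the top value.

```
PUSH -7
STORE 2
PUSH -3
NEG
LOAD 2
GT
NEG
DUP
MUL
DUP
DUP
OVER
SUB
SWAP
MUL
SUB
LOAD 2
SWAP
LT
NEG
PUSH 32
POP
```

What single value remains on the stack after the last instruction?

PUSH -7 → [-7]
STORE 2 → []
PUSH -3 → [-3]
NEG     → [3]
LOAD 2  → [3, -7]
GT      → [1]
NEG     → [-1]
DUP     → [-1, -1]
MUL     → [1]
DUP     → [1, 1]
DUP     → [1, 1, 1]
OVER    → [1, 1, 1, 1]
SUB     → [1, 1, 0]
SWAP    → [1, 0, 1]
MUL     → [1, 0]
SUB     → [1]
LOAD 2  → [1, -7]
SWAP    → [-7, 1]
LT      → [1]
NEG     → [-1]
PUSH 32 → [-1, 32]
POP     → [-1]

-1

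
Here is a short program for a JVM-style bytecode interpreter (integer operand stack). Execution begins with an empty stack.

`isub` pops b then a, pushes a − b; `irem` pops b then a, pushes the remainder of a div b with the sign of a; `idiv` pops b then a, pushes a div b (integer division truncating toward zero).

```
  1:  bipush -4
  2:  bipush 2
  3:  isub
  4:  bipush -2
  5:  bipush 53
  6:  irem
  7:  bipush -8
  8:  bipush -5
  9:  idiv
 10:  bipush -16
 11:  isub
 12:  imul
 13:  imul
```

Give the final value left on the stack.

bipush -4   [-4]
bipush 2    [-4, 2]
isub        [-6]
bipush -2   [-6, -2]
bipush 53   [-6, -2, 53]
irem        [-6, -2]
bipush -8   [-6, -2, -8]
bipush -5   [-6, -2, -8, -5]
idiv        [-6, -2, 1]
bipush -16  [-6, -2, 1, -16]
isub        [-6, -2, 17]
imul        [-6, -34]
imul        [204]

204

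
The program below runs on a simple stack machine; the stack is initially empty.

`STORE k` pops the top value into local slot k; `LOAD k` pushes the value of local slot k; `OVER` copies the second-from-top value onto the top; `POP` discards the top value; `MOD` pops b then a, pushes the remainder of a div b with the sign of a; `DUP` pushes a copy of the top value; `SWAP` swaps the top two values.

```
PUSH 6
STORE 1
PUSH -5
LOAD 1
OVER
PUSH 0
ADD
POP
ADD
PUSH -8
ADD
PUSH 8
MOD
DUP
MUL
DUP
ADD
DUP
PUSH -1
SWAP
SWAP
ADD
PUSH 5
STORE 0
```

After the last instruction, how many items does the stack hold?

PUSH 6  → [6]
STORE 1 → []
PUSH -5 → [-5]
LOAD 1  → [-5, 6]
OVER    → [-5, 6, -5]
PUSH 0  → [-5, 6, -5, 0]
ADD     → [-5, 6, -5]
POP     → [-5, 6]
ADD     → [1]
PUSH -8 → [1, -8]
ADD     → [-7]
PUSH 8  → [-7, 8]
MOD     → [-7]
DUP     → [-7, -7]
MUL     → [49]
DUP     → [49, 49]
ADD     → [98]
DUP     → [98, 98]
PUSH -1 → [98, 98, -1]
SWAP    → [98, -1, 98]
SWAP    → [98, 98, -1]
ADD     → [98, 97]
PUSH 5  → [98, 97, 5]
STORE 0 → [98, 97]

2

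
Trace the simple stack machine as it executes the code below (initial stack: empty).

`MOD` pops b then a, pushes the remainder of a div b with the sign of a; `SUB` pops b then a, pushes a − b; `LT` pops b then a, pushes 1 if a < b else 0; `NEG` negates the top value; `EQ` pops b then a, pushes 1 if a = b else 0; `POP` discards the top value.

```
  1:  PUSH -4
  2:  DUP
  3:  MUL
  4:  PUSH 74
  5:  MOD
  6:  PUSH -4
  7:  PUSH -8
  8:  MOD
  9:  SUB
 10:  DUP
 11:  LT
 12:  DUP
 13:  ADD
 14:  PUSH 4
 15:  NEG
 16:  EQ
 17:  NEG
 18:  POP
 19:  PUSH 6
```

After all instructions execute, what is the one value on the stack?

PUSH -4 -> -4
DUP     -> -4 -4
MUL     -> 16
PUSH 74 -> 16 74
MOD     -> 16
PUSH -4 -> 16 -4
PUSH -8 -> 16 -4 -8
MOD     -> 16 -4
SUB     -> 20
DUP     -> 20 20
LT      -> 0
DUP     -> 0 0
ADD     -> 0
PUSH 4  -> 0 4
NEG     -> 0 -4
EQ      -> 0
NEG     -> 0
POP     -> (empty)
PUSH 6  -> 6

6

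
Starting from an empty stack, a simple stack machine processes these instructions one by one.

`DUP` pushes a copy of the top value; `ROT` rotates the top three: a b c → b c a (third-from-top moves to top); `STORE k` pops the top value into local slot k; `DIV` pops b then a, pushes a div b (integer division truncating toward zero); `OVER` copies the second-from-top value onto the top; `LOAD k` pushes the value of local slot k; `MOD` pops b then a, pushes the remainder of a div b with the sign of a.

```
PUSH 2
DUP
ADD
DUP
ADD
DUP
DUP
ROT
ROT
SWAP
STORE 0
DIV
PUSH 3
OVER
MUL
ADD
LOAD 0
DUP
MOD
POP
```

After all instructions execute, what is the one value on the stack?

4

PUSH 2  → 2
DUP     → 2 2
ADD     → 4
DUP     → 4 4
ADD     → 8
DUP     → 8 8
DUP     → 8 8 8
ROT     → 8 8 8
ROT     → 8 8 8
SWAP    → 8 8 8
STORE 0 → 8 8
DIV     → 1
PUSH 3  → 1 3
OVER    → 1 3 1
MUL     → 1 3
ADD     → 4
LOAD 0  → 4 8
DUP     → 4 8 8
MOD     → 4 0
POP     → 4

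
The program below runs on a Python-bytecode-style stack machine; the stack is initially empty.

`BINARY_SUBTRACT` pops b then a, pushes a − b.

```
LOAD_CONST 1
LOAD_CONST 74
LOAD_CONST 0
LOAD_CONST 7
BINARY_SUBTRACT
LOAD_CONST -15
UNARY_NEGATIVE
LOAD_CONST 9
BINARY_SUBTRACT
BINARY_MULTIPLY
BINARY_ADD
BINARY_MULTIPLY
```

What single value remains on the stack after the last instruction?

32

LOAD_CONST 1     1
LOAD_CONST 74    1 74
LOAD_CONST 0     1 74 0
LOAD_CONST 7     1 74 0 7
BINARY_SUBTRACT  1 74 -7
LOAD_CONST -15   1 74 -7 -15
UNARY_NEGATIVE   1 74 -7 15
LOAD_CONST 9     1 74 -7 15 9
BINARY_SUBTRACT  1 74 -7 6
BINARY_MULTIPLY  1 74 -42
BINARY_ADD       1 32
BINARY_MULTIPLY  32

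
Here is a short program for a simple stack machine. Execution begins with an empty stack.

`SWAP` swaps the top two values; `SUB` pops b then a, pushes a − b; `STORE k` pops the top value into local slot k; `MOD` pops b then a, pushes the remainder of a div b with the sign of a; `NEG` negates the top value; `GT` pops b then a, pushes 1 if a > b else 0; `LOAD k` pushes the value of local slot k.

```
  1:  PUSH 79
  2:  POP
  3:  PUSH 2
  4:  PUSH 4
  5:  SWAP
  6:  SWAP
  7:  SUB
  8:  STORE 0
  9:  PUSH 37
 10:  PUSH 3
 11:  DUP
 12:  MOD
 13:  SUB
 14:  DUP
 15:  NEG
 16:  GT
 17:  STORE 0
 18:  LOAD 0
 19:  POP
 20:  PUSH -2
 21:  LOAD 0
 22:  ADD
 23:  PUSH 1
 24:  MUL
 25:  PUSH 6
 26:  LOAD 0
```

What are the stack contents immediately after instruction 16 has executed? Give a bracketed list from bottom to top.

[1]

PUSH 79 → [79]
POP     → []
PUSH 2  → [2]
PUSH 4  → [2, 4]
SWAP    → [4, 2]
SWAP    → [2, 4]
SUB     → [-2]
STORE 0 → []
PUSH 37 → [37]
PUSH 3  → [37, 3]
DUP     → [37, 3, 3]
MOD     → [37, 0]
SUB     → [37]
DUP     → [37, 37]
NEG     → [37, -37]
GT      → [1]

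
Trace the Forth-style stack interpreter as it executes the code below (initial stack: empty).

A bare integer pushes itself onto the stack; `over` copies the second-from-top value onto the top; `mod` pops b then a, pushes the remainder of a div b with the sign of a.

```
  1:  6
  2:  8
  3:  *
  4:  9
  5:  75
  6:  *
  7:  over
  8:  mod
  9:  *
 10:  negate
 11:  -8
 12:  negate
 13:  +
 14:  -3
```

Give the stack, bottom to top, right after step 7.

[48, 675, 48]

6    : 6
8    : 6 8
*    : 48
9    : 48 9
75   : 48 9 75
*    : 48 675
over : 48 675 48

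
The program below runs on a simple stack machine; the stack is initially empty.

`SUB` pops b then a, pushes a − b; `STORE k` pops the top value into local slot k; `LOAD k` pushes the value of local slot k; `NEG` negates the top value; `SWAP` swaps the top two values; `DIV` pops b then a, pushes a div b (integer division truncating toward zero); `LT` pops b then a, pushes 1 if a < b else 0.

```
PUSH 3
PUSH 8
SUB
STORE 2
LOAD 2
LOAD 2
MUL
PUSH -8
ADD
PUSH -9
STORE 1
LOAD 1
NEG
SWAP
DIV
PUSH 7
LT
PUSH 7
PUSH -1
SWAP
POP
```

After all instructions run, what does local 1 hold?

-9

PUSH 3   [3]
PUSH 8   [3, 8]
SUB      [-5]
STORE 2  []
LOAD 2   [-5]
LOAD 2   [-5, -5]
MUL      [25]
PUSH -8  [25, -8]
ADD      [17]
PUSH -9  [17, -9]
STORE 1  [17]
LOAD 1   [17, -9]
NEG      [17, 9]
SWAP     [9, 17]
DIV      [0]
PUSH 7   [0, 7]
LT       [1]
PUSH 7   [1, 7]
PUSH -1  [1, 7, -1]
SWAP     [1, -1, 7]
POP      [1, -1]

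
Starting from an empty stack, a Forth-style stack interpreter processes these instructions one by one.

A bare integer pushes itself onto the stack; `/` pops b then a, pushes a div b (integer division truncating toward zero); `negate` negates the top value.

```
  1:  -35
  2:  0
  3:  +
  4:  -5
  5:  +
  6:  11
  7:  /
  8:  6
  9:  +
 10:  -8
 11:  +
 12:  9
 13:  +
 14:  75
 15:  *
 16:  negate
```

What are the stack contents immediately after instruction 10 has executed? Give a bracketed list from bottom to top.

-35 : [-35]
0   : [-35, 0]
+   : [-35]
-5  : [-35, -5]
+   : [-40]
11  : [-40, 11]
/   : [-3]
6   : [-3, 6]
+   : [3]
-8  : [3, -8]

[3, -8]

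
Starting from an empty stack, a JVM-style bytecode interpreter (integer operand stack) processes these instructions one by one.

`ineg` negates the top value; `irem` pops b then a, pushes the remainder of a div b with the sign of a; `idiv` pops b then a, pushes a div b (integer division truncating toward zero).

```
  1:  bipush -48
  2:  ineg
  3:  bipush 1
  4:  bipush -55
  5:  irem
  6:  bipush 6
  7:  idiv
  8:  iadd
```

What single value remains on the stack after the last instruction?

bipush -48  -48
ineg        48
bipush 1    48 1
bipush -55  48 1 -55
irem        48 1
bipush 6    48 1 6
idiv        48 0
iadd        48

48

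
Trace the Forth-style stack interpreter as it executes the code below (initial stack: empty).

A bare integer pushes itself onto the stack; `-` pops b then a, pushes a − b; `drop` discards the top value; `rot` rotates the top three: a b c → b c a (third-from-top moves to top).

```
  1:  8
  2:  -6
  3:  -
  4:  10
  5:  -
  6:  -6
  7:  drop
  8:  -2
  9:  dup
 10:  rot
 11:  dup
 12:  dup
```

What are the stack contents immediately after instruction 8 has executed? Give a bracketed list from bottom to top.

8    : 8
-6   : 8 -6
-    : 14
10   : 14 10
-    : 4
-6   : 4 -6
drop : 4
-2   : 4 -2

[4, -2]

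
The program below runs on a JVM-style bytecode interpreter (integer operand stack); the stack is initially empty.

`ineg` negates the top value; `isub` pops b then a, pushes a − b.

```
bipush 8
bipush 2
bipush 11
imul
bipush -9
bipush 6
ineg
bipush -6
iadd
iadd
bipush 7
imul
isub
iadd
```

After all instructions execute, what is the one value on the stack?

177

bipush 8  -> [8]
bipush 2  -> [8, 2]
bipush 11 -> [8, 2, 11]
imul      -> [8, 22]
bipush -9 -> [8, 22, -9]
bipush 6  -> [8, 22, -9, 6]
ineg      -> [8, 22, -9, -6]
bipush -6 -> [8, 22, -9, -6, -6]
iadd      -> [8, 22, -9, -12]
iadd      -> [8, 22, -21]
bipush 7  -> [8, 22, -21, 7]
imul      -> [8, 22, -147]
isub      -> [8, 169]
iadd      -> [177]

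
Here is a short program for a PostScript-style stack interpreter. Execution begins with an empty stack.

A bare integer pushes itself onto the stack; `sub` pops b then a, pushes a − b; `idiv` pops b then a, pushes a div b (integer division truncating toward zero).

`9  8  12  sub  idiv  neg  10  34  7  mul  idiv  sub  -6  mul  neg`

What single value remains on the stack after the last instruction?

9     [9]
8     [9, 8]
12    [9, 8, 12]
sub   [9, -4]
idiv  [-2]
neg   [2]
10    [2, 10]
34    [2, 10, 34]
7     [2, 10, 34, 7]
mul   [2, 10, 238]
idiv  [2, 0]
sub   [2]
-6    [2, -6]
mul   [-12]
neg   [12]

12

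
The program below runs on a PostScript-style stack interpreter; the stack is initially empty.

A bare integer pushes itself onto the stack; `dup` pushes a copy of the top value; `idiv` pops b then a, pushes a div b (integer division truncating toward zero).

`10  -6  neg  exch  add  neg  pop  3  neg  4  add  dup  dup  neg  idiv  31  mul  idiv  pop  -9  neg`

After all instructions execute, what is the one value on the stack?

9

10   : 10
-6   : 10 -6
neg  : 10 6
exch : 6 10
add  : 16
neg  : -16
pop  : (empty)
3    : 3
neg  : -3
4    : -3 4
add  : 1
dup  : 1 1
dup  : 1 1 1
neg  : 1 1 -1
idiv : 1 -1
31   : 1 -1 31
mul  : 1 -31
idiv : 0
pop  : (empty)
-9   : -9
neg  : 9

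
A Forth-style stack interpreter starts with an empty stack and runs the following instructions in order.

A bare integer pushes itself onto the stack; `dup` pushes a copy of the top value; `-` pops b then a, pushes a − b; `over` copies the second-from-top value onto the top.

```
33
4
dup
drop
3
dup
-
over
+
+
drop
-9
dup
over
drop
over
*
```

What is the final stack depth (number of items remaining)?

3

33   : [33]
4    : [33, 4]
dup  : [33, 4, 4]
drop : [33, 4]
3    : [33, 4, 3]
dup  : [33, 4, 3, 3]
-    : [33, 4, 0]
over : [33, 4, 0, 4]
+    : [33, 4, 4]
+    : [33, 8]
drop : [33]
-9   : [33, -9]
dup  : [33, -9, -9]
over : [33, -9, -9, -9]
drop : [33, -9, -9]
over : [33, -9, -9, -9]
*    : [33, -9, 81]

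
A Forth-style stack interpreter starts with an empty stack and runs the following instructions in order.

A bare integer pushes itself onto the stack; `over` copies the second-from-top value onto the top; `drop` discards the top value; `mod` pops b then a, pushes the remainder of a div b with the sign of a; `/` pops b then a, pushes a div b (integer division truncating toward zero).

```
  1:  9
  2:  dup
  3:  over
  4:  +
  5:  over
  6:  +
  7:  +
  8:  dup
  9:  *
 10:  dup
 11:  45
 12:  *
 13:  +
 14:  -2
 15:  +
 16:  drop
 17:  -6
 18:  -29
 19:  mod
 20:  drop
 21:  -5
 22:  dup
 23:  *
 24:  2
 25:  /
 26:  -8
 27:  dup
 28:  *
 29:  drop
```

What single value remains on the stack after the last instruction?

9    → 9
dup  → 9 9
over → 9 9 9
+    → 9 18
over → 9 18 9
+    → 9 27
+    → 36
dup  → 36 36
*    → 1296
dup  → 1296 1296
45   → 1296 1296 45
*    → 1296 58320
+    → 59616
-2   → 59616 -2
+    → 59614
drop → (empty)
-6   → -6
-29  → -6 -29
mod  → -6
drop → (empty)
-5   → -5
dup  → -5 -5
*    → 25
2    → 25 2
/    → 12
-8   → 12 -8
dup  → 12 -8 -8
*    → 12 64
drop → 12

12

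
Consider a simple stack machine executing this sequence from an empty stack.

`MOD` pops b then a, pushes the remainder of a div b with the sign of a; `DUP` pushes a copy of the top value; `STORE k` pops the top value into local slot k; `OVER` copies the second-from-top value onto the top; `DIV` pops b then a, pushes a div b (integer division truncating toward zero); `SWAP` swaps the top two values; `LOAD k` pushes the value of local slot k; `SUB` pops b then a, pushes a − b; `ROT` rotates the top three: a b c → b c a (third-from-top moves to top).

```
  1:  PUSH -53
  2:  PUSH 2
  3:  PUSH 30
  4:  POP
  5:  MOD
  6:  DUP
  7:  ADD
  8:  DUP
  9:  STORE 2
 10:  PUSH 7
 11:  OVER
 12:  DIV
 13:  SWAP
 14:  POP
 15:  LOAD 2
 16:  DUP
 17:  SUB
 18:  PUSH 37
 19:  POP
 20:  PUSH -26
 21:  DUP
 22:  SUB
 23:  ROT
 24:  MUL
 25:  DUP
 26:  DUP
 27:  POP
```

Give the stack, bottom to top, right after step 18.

[-3, 0, 37]

PUSH -53 : -53
PUSH 2   : -53 2
PUSH 30  : -53 2 30
POP      : -53 2
MOD      : -1
DUP      : -1 -1
ADD      : -2
DUP      : -2 -2
STORE 2  : -2
PUSH 7   : -2 7
OVER     : -2 7 -2
DIV      : -2 -3
SWAP     : -3 -2
POP      : -3
LOAD 2   : -3 -2
DUP      : -3 -2 -2
SUB      : -3 0
PUSH 37  : -3 0 37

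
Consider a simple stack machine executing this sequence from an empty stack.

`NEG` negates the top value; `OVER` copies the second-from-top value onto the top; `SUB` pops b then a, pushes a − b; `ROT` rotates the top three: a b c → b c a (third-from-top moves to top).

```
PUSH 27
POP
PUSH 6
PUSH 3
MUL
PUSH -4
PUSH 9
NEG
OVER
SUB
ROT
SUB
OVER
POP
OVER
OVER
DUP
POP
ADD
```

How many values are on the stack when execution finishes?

3

PUSH 27 : 27
POP     : (empty)
PUSH 6  : 6
PUSH 3  : 6 3
MUL     : 18
PUSH -4 : 18 -4
PUSH 9  : 18 -4 9
NEG     : 18 -4 -9
OVER    : 18 -4 -9 -4
SUB     : 18 -4 -5
ROT     : -4 -5 18
SUB     : -4 -23
OVER    : -4 -23 -4
POP     : -4 -23
OVER    : -4 -23 -4
OVER    : -4 -23 -4 -23
DUP     : -4 -23 -4 -23 -23
POP     : -4 -23 -4 -23
ADD     : -4 -23 -27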